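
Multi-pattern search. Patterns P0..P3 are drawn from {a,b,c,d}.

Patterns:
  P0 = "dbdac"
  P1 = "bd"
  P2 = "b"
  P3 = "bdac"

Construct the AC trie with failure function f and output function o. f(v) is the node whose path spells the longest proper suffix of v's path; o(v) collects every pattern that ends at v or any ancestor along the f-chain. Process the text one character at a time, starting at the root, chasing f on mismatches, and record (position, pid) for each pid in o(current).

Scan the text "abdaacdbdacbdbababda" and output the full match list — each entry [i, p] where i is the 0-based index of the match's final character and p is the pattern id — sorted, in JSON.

Build:
Trie (insert patterns):
  n0 'ε': b→6 d→1
  n1 'd': b→2
  n2 'db': d→3
  n3 'dbd': a→4
  n4 'dbda': c→5
  n5 'dbdac': ·  ←P0
  n6 'b': d→7  ←P2
  n7 'bd': a→8  ←P1
  n8 'bda': c→9
  n9 'bdac': ·  ←P3

Failure links (BFS by depth):
  n1('d'): parent n0 fail=0; on 'd' 0 → fail=0;  out ∅∪∅=∅
  n6('b'): parent n0 fail=0; on 'b' 0 → fail=0;  out {2}∪∅={2}
  n2('db'): parent n1 fail=0; on 'b' 0 → fail=6;  out ∅∪{2}={2}
  n7('bd'): parent n6 fail=0; on 'd' 0 → fail=1;  out {1}∪∅={1}
  n3('dbd'): parent n2 fail=6; on 'd' 6 → fail=7;  out ∅∪{1}={1}
  n8('bda'): parent n7 fail=1; on 'a' 1→0 → fail=0;  out ∅∪∅=∅
  n4('dbda'): parent n3 fail=7; on 'a' 7 → fail=8;  out ∅∪∅=∅
  n9('bdac'): parent n8 fail=0; on 'c' 0 → fail=0;  out {3}∪∅={3}
  n5('dbdac'): parent n4 fail=8; on 'c' 8 → fail=9;  out {0}∪{3}={0,3}

Text stream:
[0] read 'a'  n0⇒n0
[1] read 'b'  n0⇒n6  emit P2@[1:1]
[2] read 'd'  n6⇒n7  emit P1@[1:2]
[3] read 'a'  n7⇒n8
[4] read 'a'  n8⇒n0 (fail-walked)
[5] read 'c'  n0⇒n0
[6] read 'd'  n0⇒n1
[7] read 'b'  n1⇒n2  emit P2@[7:7]
[8] read 'd'  n2⇒n3  emit P1@[7:8]
[9] read 'a'  n3⇒n4
[10] read 'c'  n4⇒n5  emit P0@[6:10],P3@[7:10]
[11] read 'b'  n5⇒n6 (fail-walked)  emit P2@[11:11]
[12] read 'd'  n6⇒n7  emit P1@[11:12]
[13] read 'b'  n7⇒n2 (fail-walked)  emit P2@[13:13]
[14] read 'a'  n2⇒n0 (fail-walked)
[15] read 'b'  n0⇒n6  emit P2@[15:15]
[16] read 'a'  n6⇒n0 (fail-walked)
[17] read 'b'  n0⇒n6  emit P2@[17:17]
[18] read 'd'  n6⇒n7  emit P1@[17:18]
[19] read 'a'  n7⇒n8

Matches: [[1,2],[2,1],[7,2],[8,1],[10,0],[10,3],[11,2],[12,1],[13,2],[15,2],[17,2],[18,1]]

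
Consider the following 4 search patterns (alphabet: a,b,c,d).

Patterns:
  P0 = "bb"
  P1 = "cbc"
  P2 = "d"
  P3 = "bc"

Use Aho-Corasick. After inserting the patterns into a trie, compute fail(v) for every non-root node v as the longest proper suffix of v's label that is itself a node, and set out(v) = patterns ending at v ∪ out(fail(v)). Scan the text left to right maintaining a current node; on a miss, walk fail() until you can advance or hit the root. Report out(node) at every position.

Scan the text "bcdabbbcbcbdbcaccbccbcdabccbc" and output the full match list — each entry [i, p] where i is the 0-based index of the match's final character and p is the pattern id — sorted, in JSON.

Build automaton:
Trie (insert patterns):
  n0 'ε': b→1 c→3 d→6
  n1 'b': b→2 c→7
  n2 'bb': ·  [P0 ends]
  n3 'c': b→4
  n4 'cb': c→5
  n5 'cbc': ·  [P1 ends]
  n6 'd': ·  [P2 ends]
  n7 'bc': ·  [P3 ends]

Failure links (BFS by depth):
  fail(1) 'b': from fail(0)=0 chase 'b': 0 ⇒ 0;  out=∅∪out(0)=∅
  fail(3) 'c': from fail(0)=0 chase 'c': 0 ⇒ 0;  out=∅∪out(0)=∅
  fail(6) 'd': from fail(0)=0 chase 'd': 0 ⇒ 0;  out={2}∪out(0)={2}
  fail(2) 'bb': from fail(1)=0 chase 'b': 0 ⇒ 1;  out={0}∪out(1)={0}
  fail(4) 'cb': from fail(3)=0 chase 'b': 0 ⇒ 1;  out=∅∪out(1)=∅
  fail(7) 'bc': from fail(1)=0 chase 'c': 0 ⇒ 3;  out={3}∪out(3)={3}
  fail(5) 'cbc': from fail(4)=1 chase 'c': 1 ⇒ 7;  out={1}∪out(7)={1,3}

Text stream:
i=0 'b': node 0→1
i=1 'c': node 1→7  emit P3@[0:1]
i=2 'd': node 7→6 ·f  emit P2@[2:2]
i=3 'a': node 6→0 ·f
i=4 'b': node 0→1
i=5 'b': node 1→2  emit P0@[4:5]
i=6 'b': node 2→2 ·f  emit P0@[5:6]
i=7 'c': node 2→7 ·f  emit P3@[6:7]
i=8 'b': node 7→4 ·f
i=9 'c': node 4→5  emit P1@[7:9],P3@[8:9]
i=10 'b': node 5→4 ·f
i=11 'd': node 4→6 ·f  emit P2@[11:11]
i=12 'b': node 6→1 ·f
i=13 'c': node 1→7  emit P3@[12:13]
i=14 'a': node 7→0 ·f
i=15 'c': node 0→3
i=16 'c': node 3→3 ·f
i=17 'b': node 3→4
i=18 'c': node 4→5  emit P1@[16:18],P3@[17:18]
i=19 'c': node 5→3 ·f
i=20 'b': node 3→4
i=21 'c': node 4→5  emit P1@[19:21],P3@[20:21]
i=22 'd': node 5→6 ·f  emit P2@[22:22]
i=23 'a': node 6→0 ·f
i=24 'b': node 0→1
i=25 'c': node 1→7  emit P3@[24:25]
i=26 'c': node 7→3 ·f
i=27 'b': node 3→4
i=28 'c': node 4→5  emit P1@[26:28],P3@[27:28]

Result: [[1,3],[2,2],[5,0],[6,0],[7,3],[9,1],[9,3],[11,2],[13,3],[18,1],[18,3],[21,1],[21,3],[22,2],[25,3],[28,1],[28,3]]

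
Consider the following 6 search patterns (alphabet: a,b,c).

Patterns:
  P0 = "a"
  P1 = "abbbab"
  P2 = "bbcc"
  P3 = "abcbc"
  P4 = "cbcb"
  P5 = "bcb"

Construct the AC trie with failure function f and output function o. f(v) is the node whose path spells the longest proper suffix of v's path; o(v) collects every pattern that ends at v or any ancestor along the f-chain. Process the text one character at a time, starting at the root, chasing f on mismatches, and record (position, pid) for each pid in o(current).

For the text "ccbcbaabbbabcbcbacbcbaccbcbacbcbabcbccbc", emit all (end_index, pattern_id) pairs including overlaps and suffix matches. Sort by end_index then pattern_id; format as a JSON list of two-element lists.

Build:
Trie (insert patterns):
  0='ε' goto a→1 b→7 c→14
  1='a' goto b→2  ←P0
  2='ab' goto b→3 c→11
  3='abb' goto b→4
  4='abbb' goto a→5
  5='abbba' goto b→6
  6='abbbab' goto ·  ←P1
  7='b' goto b→8 c→18
  8='bb' goto c→9
  9='bbc' goto c→10
  10='bbcc' goto ·  ←P2
  11='abc' goto b→12
  12='abcb' goto c→13
  13='abcbc' goto ·  ←P3
  14='c' goto b→15
  15='cb' goto c→16
  16='cbc' goto b→17
  17='cbcb' goto ·  ←P4
  18='bc' goto b→19
  19='bcb' goto ·  ←P5

Failure links (BFS by depth):
  fail(1) 'a': from fail(0)=0 chase 'a': 0 ⇒ 0;  out={0}∪out(0)={0}
  fail(7) 'b': from fail(0)=0 chase 'b': 0 ⇒ 0;  out=∅∪out(0)=∅
  fail(14) 'c': from fail(0)=0 chase 'c': 0 ⇒ 0;  out=∅∪out(0)=∅
  fail(2) 'ab': from fail(1)=0 chase 'b': 0 ⇒ 7;  out=∅∪out(7)=∅
  fail(8) 'bb': from fail(7)=0 chase 'b': 0 ⇒ 7;  out=∅∪out(7)=∅
  fail(15) 'cb': from fail(14)=0 chase 'b': 0 ⇒ 7;  out=∅∪out(7)=∅
  fail(18) 'bc': from fail(7)=0 chase 'c': 0 ⇒ 14;  out=∅∪out(14)=∅
  fail(3) 'abb': from fail(2)=7 chase 'b': 7 ⇒ 8;  out=∅∪out(8)=∅
  fail(9) 'bbc': from fail(8)=7 chase 'c': 7 ⇒ 18;  out=∅∪out(18)=∅
  fail(11) 'abc': from fail(2)=7 chase 'c': 7 ⇒ 18;  out=∅∪out(18)=∅
  fail(16) 'cbc': from fail(15)=7 chase 'c': 7 ⇒ 18;  out=∅∪out(18)=∅
  fail(19) 'bcb': from fail(18)=14 chase 'b': 14 ⇒ 15;  out={5}∪out(15)={5}
  fail(4) 'abbb': from fail(3)=8 chase 'b': 8→7 ⇒ 8;  out=∅∪out(8)=∅
  fail(10) 'bbcc': from fail(9)=18 chase 'c': 18→14→0 ⇒ 14;  out={2}∪out(14)={2}
  fail(12) 'abcb': from fail(11)=18 chase 'b': 18 ⇒ 19;  out=∅∪out(19)={5}
  fail(17) 'cbcb': from fail(16)=18 chase 'b': 18 ⇒ 19;  out={4}∪out(19)={4,5}
  fail(5) 'abbba': from fail(4)=8 chase 'a': 8→7→0 ⇒ 1;  out=∅∪out(1)={0}
  fail(13) 'abcbc': from fail(12)=19 chase 'c': 19→15 ⇒ 16;  out={3}∪out(16)={3}
  fail(6) 'abbbab': from fail(5)=1 chase 'b': 1 ⇒ 2;  out={1}∪out(2)={1}

Scan:
pos 0 'c': at 14
pos 1 'c': at 14 ·f
pos 2 'b': at 15
pos 3 'c': at 16
pos 4 'b': at 17  → match P4@[1:4],P5@[2:4]
pos 5 'a': at 1 ·f  → match P0@[5:5]
pos 6 'a': at 1 ·f  → match P0@[6:6]
pos 7 'b': at 2
pos 8 'b': at 3
pos 9 'b': at 4
pos 10 'a': at 5  → match P0@[10:10]
pos 11 'b': at 6  → match P1@[6:11]
pos 12 'c': at 11 ·f
pos 13 'b': at 12  → match P5@[11:13]
pos 14 'c': at 13  → match P3@[10:14]
pos 15 'b': at 17 ·f  → match P4@[12:15],P5@[13:15]
pos 16 'a': at 1 ·f  → match P0@[16:16]
pos 17 'c': at 14 ·f
pos 18 'b': at 15
pos 19 'c': at 16
pos 20 'b': at 17  → match P4@[17:20],P5@[18:20]
pos 21 'a': at 1 ·f  → match P0@[21:21]
pos 22 'c': at 14 ·f
pos 23 'c': at 14 ·f
pos 24 'b': at 15
pos 25 'c': at 16
pos 26 'b': at 17  → match P4@[23:26],P5@[24:26]
pos 27 'a': at 1 ·f  → match P0@[27:27]
pos 28 'c': at 14 ·f
pos 29 'b': at 15
pos 30 'c': at 16
pos 31 'b': at 17  → match P4@[28:31],P5@[29:31]
pos 32 'a': at 1 ·f  → match P0@[32:32]
pos 33 'b': at 2
pos 34 'c': at 11
pos 35 'b': at 12  → match P5@[33:35]
pos 36 'c': at 13  → match P3@[32:36]
pos 37 'c': at 14 ·f
pos 38 'b': at 15
pos 39 'c': at 16

Result: [[4,4],[4,5],[5,0],[6,0],[10,0],[11,1],[13,5],[14,3],[15,4],[15,5],[16,0],[20,4],[20,5],[21,0],[26,4],[26,5],[27,0],[31,4],[31,5],[32,0],[35,5],[36,3]]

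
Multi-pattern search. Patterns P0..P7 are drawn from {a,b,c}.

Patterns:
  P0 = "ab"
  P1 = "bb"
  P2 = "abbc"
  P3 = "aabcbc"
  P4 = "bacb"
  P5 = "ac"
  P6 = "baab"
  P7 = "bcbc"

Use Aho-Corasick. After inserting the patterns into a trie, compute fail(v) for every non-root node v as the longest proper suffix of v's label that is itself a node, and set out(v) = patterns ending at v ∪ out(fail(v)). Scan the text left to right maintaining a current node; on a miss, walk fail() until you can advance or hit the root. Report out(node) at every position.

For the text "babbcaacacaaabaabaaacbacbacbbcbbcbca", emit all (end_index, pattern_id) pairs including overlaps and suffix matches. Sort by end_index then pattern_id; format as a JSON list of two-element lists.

Build automaton:
Trie nodes:
  n0 'ε': a→1 b→3
  n1 'a': a→7 b→2 c→15
  n2 'ab': b→5  [P0 ends]
  n3 'b': a→12 b→4 c→18
  n4 'bb': ·  [P1 ends]
  n5 'abb': c→6
  n6 'abbc': ·  [P2 ends]
  n7 'aa': b→8
  n8 'aab': c→9
  n9 'aabc': b→10
  n10 'aabcb': c→11
  n11 'aabcbc': ·  [P3 ends]
  n12 'ba': a→16 c→13
  n13 'bac': b→14
  n14 'bacb': ·  [P4 ends]
  n15 'ac': ·  [P5 ends]
  n16 'baa': b→17
  n17 'baab': ·  [P6 ends]
  n18 'bc': b→19
  n19 'bcb': c→20
  n20 'bcbc': ·  [P7 ends]

Failure links (BFS by depth):
  fail(1) 'a': from fail(0)=0 chase 'a': 0 ⇒ 0;  out=∅∪out(0)=∅
  fail(3) 'b': from fail(0)=0 chase 'b': 0 ⇒ 0;  out=∅∪out(0)=∅
  fail(2) 'ab': from fail(1)=0 chase 'b': 0 ⇒ 3;  out={0}∪out(3)={0}
  fail(4) 'bb': from fail(3)=0 chase 'b': 0 ⇒ 3;  out={1}∪out(3)={1}
  fail(7) 'aa': from fail(1)=0 chase 'a': 0 ⇒ 1;  out=∅∪out(1)=∅
  fail(12) 'ba': from fail(3)=0 chase 'a': 0 ⇒ 1;  out=∅∪out(1)=∅
  fail(15) 'ac': from fail(1)=0 chase 'c': 0 ⇒ 0;  out={5}∪out(0)={5}
  fail(18) 'bc': from fail(3)=0 chase 'c': 0 ⇒ 0;  out=∅∪out(0)=∅
  fail(5) 'abb': from fail(2)=3 chase 'b': 3 ⇒ 4;  out=∅∪out(4)={1}
  fail(8) 'aab': from fail(7)=1 chase 'b': 1 ⇒ 2;  out=∅∪out(2)={0}
  fail(13) 'bac': from fail(12)=1 chase 'c': 1 ⇒ 15;  out=∅∪out(15)={5}
  fail(16) 'baa': from fail(12)=1 chase 'a': 1 ⇒ 7;  out=∅∪out(7)=∅
  fail(19) 'bcb': from fail(18)=0 chase 'b': 0 ⇒ 3;  out=∅∪out(3)=∅
  fail(6) 'abbc': from fail(5)=4 chase 'c': 4→3 ⇒ 18;  out={2}∪out(18)={2}
  fail(9) 'aabc': from fail(8)=2 chase 'c': 2→3 ⇒ 18;  out=∅∪out(18)=∅
  fail(14) 'bacb': from fail(13)=15 chase 'b': 15→0 ⇒ 3;  out={4}∪out(3)={4}
  fail(17) 'baab': from fail(16)=7 chase 'b': 7 ⇒ 8;  out={6}∪out(8)={0,6}
  fail(20) 'bcbc': from fail(19)=3 chase 'c': 3 ⇒ 18;  out={7}∪out(18)={7}
  fail(10) 'aabcb': from fail(9)=18 chase 'b': 18 ⇒ 19;  out=∅∪out(19)=∅
  fail(11) 'aabcbc': from fail(10)=19 chase 'c': 19 ⇒ 20;  out={3}∪out(20)={3,7}

Scan:
pos 0 'b': at 3
pos 1 'a': at 12
pos 2 'b': at 2 (via fail)  ** P0@[1:2]
pos 3 'b': at 5  ** P1@[2:3]
pos 4 'c': at 6  ** P2@[1:4]
pos 5 'a': at 1 (via fail)
pos 6 'a': at 7
pos 7 'c': at 15 (via fail)  ** P5@[6:7]
pos 8 'a': at 1 (via fail)
pos 9 'c': at 15  ** P5@[8:9]
pos 10 'a': at 1 (via fail)
pos 11 'a': at 7
pos 12 'a': at 7 (via fail)
pos 13 'b': at 8  ** P0@[12:13]
pos 14 'a': at 12 (via fail)
pos 15 'a': at 16
pos 16 'b': at 17  ** P0@[15:16],P6@[13:16]
pos 17 'a': at 12 (via fail)
pos 18 'a': at 16
pos 19 'a': at 7 (via fail)
pos 20 'c': at 15 (via fail)  ** P5@[19:20]
pos 21 'b': at 3 (via fail)
pos 22 'a': at 12
pos 23 'c': at 13  ** P5@[22:23]
pos 24 'b': at 14  ** P4@[21:24]
pos 25 'a': at 12 (via fail)
pos 26 'c': at 13  ** P5@[25:26]
pos 27 'b': at 14  ** P4@[24:27]
pos 28 'b': at 4 (via fail)  ** P1@[27:28]
pos 29 'c': at 18 (via fail)
pos 30 'b': at 19
pos 31 'b': at 4 (via fail)  ** P1@[30:31]
pos 32 'c': at 18 (via fail)
pos 33 'b': at 19
pos 34 'c': at 20  ** P7@[31:34]
pos 35 'a': at 1 (via fail)

Result: [[2,0],[3,1],[4,2],[7,5],[9,5],[13,0],[16,0],[16,6],[20,5],[23,5],[24,4],[26,5],[27,4],[28,1],[31,1],[34,7]]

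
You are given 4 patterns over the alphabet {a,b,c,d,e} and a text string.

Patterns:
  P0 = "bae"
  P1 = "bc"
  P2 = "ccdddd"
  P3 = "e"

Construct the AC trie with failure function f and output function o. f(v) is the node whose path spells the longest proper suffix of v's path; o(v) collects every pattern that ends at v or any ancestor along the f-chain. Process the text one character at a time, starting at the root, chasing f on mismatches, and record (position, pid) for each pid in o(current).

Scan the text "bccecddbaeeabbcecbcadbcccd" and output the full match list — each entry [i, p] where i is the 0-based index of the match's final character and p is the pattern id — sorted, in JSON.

Build:
Trie nodes:
  n0 'ε': b→1 c→5 e→11
  n1 'b': a→2 c→4
  n2 'ba': e→3
  n3 'bae': ·  ←P0
  n4 'bc': ·  ←P1
  n5 'c': c→6
  n6 'cc': d→7
  n7 'ccd': d→8
  n8 'ccdd': d→9
  n9 'ccddd': d→10
  n10 'ccdddd': ·  ←P2
  n11 'e': ·  ←P3

BFS fail/out derivation:
  fail(1) 'b': from fail(0)=0 chase 'b': 0 ⇒ 0;  out=∅∪out(0)=∅
  fail(5) 'c': from fail(0)=0 chase 'c': 0 ⇒ 0;  out=∅∪out(0)=∅
  fail(11) 'e': from fail(0)=0 chase 'e': 0 ⇒ 0;  out={3}∪out(0)={3}
  fail(2) 'ba': from fail(1)=0 chase 'a': 0 ⇒ 0;  out=∅∪out(0)=∅
  fail(4) 'bc': from fail(1)=0 chase 'c': 0 ⇒ 5;  out={1}∪out(5)={1}
  fail(6) 'cc': from fail(5)=0 chase 'c': 0 ⇒ 5;  out=∅∪out(5)=∅
  fail(3) 'bae': from fail(2)=0 chase 'e': 0 ⇒ 11;  out={0}∪out(11)={0,3}
  fail(7) 'ccd': from fail(6)=5 chase 'd': 5→0 ⇒ 0;  out=∅∪out(0)=∅
  fail(8) 'ccdd': from fail(7)=0 chase 'd': 0 ⇒ 0;  out=∅∪out(0)=∅
  fail(9) 'ccddd': from fail(8)=0 chase 'd': 0 ⇒ 0;  out=∅∪out(0)=∅
  fail(10) 'ccdddd': from fail(9)=0 chase 'd': 0 ⇒ 0;  out={2}∪out(0)={2}

Run:
[0] read 'b'  n0⇒n1
[1] read 'c'  n1⇒n4  ** P1@[0:1]
[2] read 'c'  n4⇒n6 ·f
[3] read 'e'  n6⇒n11 ·f  ** P3@[3:3]
[4] read 'c'  n11⇒n5 ·f
[5] read 'd'  n5⇒n0 ·f
[6] read 'd'  n0⇒n0
[7] read 'b'  n0⇒n1
[8] read 'a'  n1⇒n2
[9] read 'e'  n2⇒n3  ** P0@[7:9],P3@[9:9]
[10] read 'e'  n3⇒n11 ·f  ** P3@[10:10]
[11] read 'a'  n11⇒n0 ·f
[12] read 'b'  n0⇒n1
[13] read 'b'  n1⇒n1 ·f
[14] read 'c'  n1⇒n4  ** P1@[13:14]
[15] read 'e'  n4⇒n11 ·f  ** P3@[15:15]
[16] read 'c'  n11⇒n5 ·f
[17] read 'b'  n5⇒n1 ·f
[18] read 'c'  n1⇒n4  ** P1@[17:18]
[19] read 'a'  n4⇒n0 ·f
[20] read 'd'  n0⇒n0
[21] read 'b'  n0⇒n1
[22] read 'c'  n1⇒n4  ** P1@[21:22]
[23] read 'c'  n4⇒n6 ·f
[24] read 'c'  n6⇒n6 ·f
[25] read 'd'  n6⇒n7

All matches (sorted): [[1,1],[3,3],[9,0],[9,3],[10,3],[14,1],[15,3],[18,1],[22,1]]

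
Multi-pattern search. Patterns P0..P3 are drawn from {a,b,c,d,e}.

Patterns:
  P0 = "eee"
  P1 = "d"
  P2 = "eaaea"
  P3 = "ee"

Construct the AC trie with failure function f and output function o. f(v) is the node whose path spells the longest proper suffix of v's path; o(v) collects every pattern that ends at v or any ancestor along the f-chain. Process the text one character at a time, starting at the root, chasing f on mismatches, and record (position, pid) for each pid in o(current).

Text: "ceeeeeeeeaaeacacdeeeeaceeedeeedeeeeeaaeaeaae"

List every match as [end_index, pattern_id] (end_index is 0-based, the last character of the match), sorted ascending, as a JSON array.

Build:
Trie (insert patterns):
  n0 'ε': d→4 e→1
  n1 'e': a→5 e→2
  n2 'ee': e→3  ←P3
  n3 'eee': ·  ←P0
  n4 'd': ·  ←P1
  n5 'ea': a→6
  n6 'eaa': e→7
  n7 'eaae': a→8
  n8 'eaaea': ·  ←P2

BFS fail/out derivation:
  n1('e'): parent n0 fail=0; on 'e' 0 → fail=0;  out ∅∪∅=∅
  n4('d'): parent n0 fail=0; on 'd' 0 → fail=0;  out {1}∪∅={1}
  n2('ee'): parent n1 fail=0; on 'e' 0 → fail=1;  out {3}∪∅={3}
  n5('ea'): parent n1 fail=0; on 'a' 0 → fail=0;  out ∅∪∅=∅
  n3('eee'): parent n2 fail=1; on 'e' 1 → fail=2;  out {0}∪{3}={0,3}
  n6('eaa'): parent n5 fail=0; on 'a' 0 → fail=0;  out ∅∪∅=∅
  n7('eaae'): parent n6 fail=0; on 'e' 0 → fail=1;  out ∅∪∅=∅
  n8('eaaea'): parent n7 fail=1; on 'a' 1 → fail=5;  out {2}∪∅={2}

Scan:
i=0 'c': node 0→0
i=1 'e': node 0→1
i=2 'e': node 1→2  → match P3@[1:2]
i=3 'e': node 2→3  → match P0@[1:3],P3@[2:3]
i=4 'e': node 3→3 (fail-walked)  → match P0@[2:4],P3@[3:4]
i=5 'e': node 3→3 (fail-walked)  → match P0@[3:5],P3@[4:5]
i=6 'e': node 3→3 (fail-walked)  → match P0@[4:6],P3@[5:6]
i=7 'e': node 3→3 (fail-walked)  → match P0@[5:7],P3@[6:7]
i=8 'e': node 3→3 (fail-walked)  → match P0@[6:8],P3@[7:8]
i=9 'a': node 3→5 (fail-walked)
i=10 'a': node 5→6
i=11 'e': node 6→7
i=12 'a': node 7→8  → match P2@[8:12]
i=13 'c': node 8→0 (fail-walked)
i=14 'a': node 0→0
i=15 'c': node 0→0
i=16 'd': node 0→4  → match P1@[16:16]
i=17 'e': node 4→1 (fail-walked)
i=18 'e': node 1→2  → match P3@[17:18]
i=19 'e': node 2→3  → match P0@[17:19],P3@[18:19]
i=20 'e': node 3→3 (fail-walked)  → match P0@[18:20],P3@[19:20]
i=21 'a': node 3→5 (fail-walked)
i=22 'c': node 5→0 (fail-walked)
i=23 'e': node 0→1
i=24 'e': node 1→2  → match P3@[23:24]
i=25 'e': node 2→3  → match P0@[23:25],P3@[24:25]
i=26 'd': node 3→4 (fail-walked)  → match P1@[26:26]
i=27 'e': node 4→1 (fail-walked)
i=28 'e': node 1→2  → match P3@[27:28]
i=29 'e': node 2→3  → match P0@[27:29],P3@[28:29]
i=30 'd': node 3→4 (fail-walked)  → match P1@[30:30]
i=31 'e': node 4→1 (fail-walked)
i=32 'e': node 1→2  → match P3@[31:32]
i=33 'e': node 2→3  → match P0@[31:33],P3@[32:33]
i=34 'e': node 3→3 (fail-walked)  → match P0@[32:34],P3@[33:34]
i=35 'e': node 3→3 (fail-walked)  → match P0@[33:35],P3@[34:35]
i=36 'a': node 3→5 (fail-walked)
i=37 'a': node 5→6
i=38 'e': node 6→7
i=39 'a': node 7→8  → match P2@[35:39]
i=40 'e': node 8→1 (fail-walked)
i=41 'a': node 1→5
i=42 'a': node 5→6
i=43 'e': node 6→7

Matches: [[2,3],[3,0],[3,3],[4,0],[4,3],[5,0],[5,3],[6,0],[6,3],[7,0],[7,3],[8,0],[8,3],[12,2],[16,1],[18,3],[19,0],[19,3],[20,0],[20,3],[24,3],[25,0],[25,3],[26,1],[28,3],[29,0],[29,3],[30,1],[32,3],[33,0],[33,3],[34,0],[34,3],[35,0],[35,3],[39,2]]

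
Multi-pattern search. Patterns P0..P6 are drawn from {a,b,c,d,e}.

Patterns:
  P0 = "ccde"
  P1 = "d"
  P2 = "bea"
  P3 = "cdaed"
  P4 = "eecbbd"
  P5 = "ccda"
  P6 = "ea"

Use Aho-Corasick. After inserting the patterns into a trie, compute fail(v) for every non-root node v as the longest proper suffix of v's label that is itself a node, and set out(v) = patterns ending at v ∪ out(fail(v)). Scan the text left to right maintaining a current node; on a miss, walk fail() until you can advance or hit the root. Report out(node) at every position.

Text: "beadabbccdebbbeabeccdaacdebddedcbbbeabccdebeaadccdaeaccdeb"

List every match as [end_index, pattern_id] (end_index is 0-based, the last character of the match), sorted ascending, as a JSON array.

Build automaton:
Trie nodes:
  0='ε' goto b→6 c→1 d→5 e→13
  1='c' goto c→2 d→9
  2='cc' goto d→3
  3='ccd' goto a→19 e→4
  4='ccde' goto ·  ←P0
  5='d' goto ·  ←P1
  6='b' goto e→7
  7='be' goto a→8
  8='bea' goto ·  ←P2
  9='cd' goto a→10
  10='cda' goto e→11
  11='cdae' goto d→12
  12='cdaed' goto ·  ←P3
  13='e' goto a→20 e→14
  14='ee' goto c→15
  15='eec' goto b→16
  16='eecb' goto b→17
  17='eecbb' goto d→18
  18='eecbbd' goto ·  ←P4
  19='ccda' goto ·  ←P5
  20='ea' goto ·  ←P6

BFS fail/out derivation:
  n1('c'): parent n0 fail=0; on 'c' 0 → fail=0;  out ∅∪∅=∅
  n5('d'): parent n0 fail=0; on 'd' 0 → fail=0;  out {1}∪∅={1}
  n6('b'): parent n0 fail=0; on 'b' 0 → fail=0;  out ∅∪∅=∅
  n13('e'): parent n0 fail=0; on 'e' 0 → fail=0;  out ∅∪∅=∅
  n2('cc'): parent n1 fail=0; on 'c' 0 → fail=1;  out ∅∪∅=∅
  n7('be'): parent n6 fail=0; on 'e' 0 → fail=13;  out ∅∪∅=∅
  n9('cd'): parent n1 fail=0; on 'd' 0 → fail=5;  out ∅∪{1}={1}
  n14('ee'): parent n13 fail=0; on 'e' 0 → fail=13;  out ∅∪∅=∅
  n20('ea'): parent n13 fail=0; on 'a' 0 → fail=0;  out {6}∪∅={6}
  n3('ccd'): parent n2 fail=1; on 'd' 1 → fail=9;  out ∅∪{1}={1}
  n8('bea'): parent n7 fail=13; on 'a' 13 → fail=20;  out {2}∪{6}={2,6}
  n10('cda'): parent n9 fail=5; on 'a' 5→0 → fail=0;  out ∅∪∅=∅
  n15('eec'): parent n14 fail=13; on 'c' 13→0 → fail=1;  out ∅∪∅=∅
  n4('ccde'): parent n3 fail=9; on 'e' 9→5→0 → fail=13;  out {0}∪∅={0}
  n11('cdae'): parent n10 fail=0; on 'e' 0 → fail=13;  out ∅∪∅=∅
  n16('eecb'): parent n15 fail=1; on 'b' 1→0 → fail=6;  out ∅∪∅=∅
  n19('ccda'): parent n3 fail=9; on 'a' 9 → fail=10;  out {5}∪∅={5}
  n12('cdaed'): parent n11 fail=13; on 'd' 13→0 → fail=5;  out {3}∪{1}={1,3}
  n17('eecbb'): parent n16 fail=6; on 'b' 6→0 → fail=6;  out ∅∪∅=∅
  n18('eecbbd'): parent n17 fail=6; on 'd' 6→0 → fail=5;  out {4}∪{1}={1,4}

Run:
[0] read 'b'  n0⇒n6
[1] read 'e'  n6⇒n7
[2] read 'a'  n7⇒n8  ** P2@[0:2],P6@[1:2]
[3] read 'd'  n8⇒n5 ·f  ** P1@[3:3]
[4] read 'a'  n5⇒n0 ·f
[5] read 'b'  n0⇒n6
[6] read 'b'  n6⇒n6 ·f
[7] read 'c'  n6⇒n1 ·f
[8] read 'c'  n1⇒n2
[9] read 'd'  n2⇒n3  ** P1@[9:9]
[10] read 'e'  n3⇒n4  ** P0@[7:10]
[11] read 'b'  n4⇒n6 ·f
[12] read 'b'  n6⇒n6 ·f
[13] read 'b'  n6⇒n6 ·f
[14] read 'e'  n6⇒n7
[15] read 'a'  n7⇒n8  ** P2@[13:15],P6@[14:15]
[16] read 'b'  n8⇒n6 ·f
[17] read 'e'  n6⇒n7
[18] read 'c'  n7⇒n1 ·f
[19] read 'c'  n1⇒n2
[20] read 'd'  n2⇒n3  ** P1@[20:20]
[21] read 'a'  n3⇒n19  ** P5@[18:21]
[22] read 'a'  n19⇒n0 ·f
[23] read 'c'  n0⇒n1
[24] read 'd'  n1⇒n9  ** P1@[24:24]
[25] read 'e'  n9⇒n13 ·f
[26] read 'b'  n13⇒n6 ·f
[27] read 'd'  n6⇒n5 ·f  ** P1@[27:27]
[28] read 'd'  n5⇒n5 ·f  ** P1@[28:28]
[29] read 'e'  n5⇒n13 ·f
[30] read 'd'  n13⇒n5 ·f  ** P1@[30:30]
[31] read 'c'  n5⇒n1 ·f
[32] read 'b'  n1⇒n6 ·f
[33] read 'b'  n6⇒n6 ·f
[34] read 'b'  n6⇒n6 ·f
[35] read 'e'  n6⇒n7
[36] read 'a'  n7⇒n8  ** P2@[34:36],P6@[35:36]
[37] read 'b'  n8⇒n6 ·f
[38] read 'c'  n6⇒n1 ·f
[39] read 'c'  n1⇒n2
[40] read 'd'  n2⇒n3  ** P1@[40:40]
[41] read 'e'  n3⇒n4  ** P0@[38:41]
[42] read 'b'  n4⇒n6 ·f
[43] read 'e'  n6⇒n7
[44] read 'a'  n7⇒n8  ** P2@[42:44],P6@[43:44]
[45] read 'a'  n8⇒n0 ·f
[46] read 'd'  n0⇒n5  ** P1@[46:46]
[47] read 'c'  n5⇒n1 ·f
[48] read 'c'  n1⇒n2
[49] read 'd'  n2⇒n3  ** P1@[49:49]
[50] read 'a'  n3⇒n19  ** P5@[47:50]
[51] read 'e'  n19⇒n11 ·f
[52] read 'a'  n11⇒n20 ·f  ** P6@[51:52]
[53] read 'c'  n20⇒n1 ·f
[54] read 'c'  n1⇒n2
[55] read 'd'  n2⇒n3  ** P1@[55:55]
[56] read 'e'  n3⇒n4  ** P0@[53:56]
[57] read 'b'  n4⇒n6 ·f

Result: [[2,2],[2,6],[3,1],[9,1],[10,0],[15,2],[15,6],[20,1],[21,5],[24,1],[27,1],[28,1],[30,1],[36,2],[36,6],[40,1],[41,0],[44,2],[44,6],[46,1],[49,1],[50,5],[52,6],[55,1],[56,0]]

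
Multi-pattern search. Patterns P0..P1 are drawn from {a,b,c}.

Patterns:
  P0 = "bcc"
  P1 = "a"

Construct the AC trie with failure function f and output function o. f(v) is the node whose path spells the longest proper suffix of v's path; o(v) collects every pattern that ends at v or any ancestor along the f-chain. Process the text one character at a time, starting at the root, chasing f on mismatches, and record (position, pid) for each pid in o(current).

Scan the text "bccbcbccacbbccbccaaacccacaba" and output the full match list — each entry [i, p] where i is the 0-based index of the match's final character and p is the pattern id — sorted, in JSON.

Build:
Trie (insert patterns):
  0='ε' goto a→4 b→1
  1='b' goto c→2
  2='bc' goto c→3
  3='bcc' goto ·  ←P0
  4='a' goto ·  ←P1

BFS fail/out derivation:
  n1('b'): parent n0 fail=0; on 'b' 0 → fail=0;  out ∅∪∅=∅
  n4('a'): parent n0 fail=0; on 'a' 0 → fail=0;  out {1}∪∅={1}
  n2('bc'): parent n1 fail=0; on 'c' 0 → fail=0;  out ∅∪∅=∅
  n3('bcc'): parent n2 fail=0; on 'c' 0 → fail=0;  out {0}∪∅={0}

Scan:
i=0 'b': node 0→1
i=1 'c': node 1→2
i=2 'c': node 2→3  → match P0@[0:2]
i=3 'b': node 3→1 ·f
i=4 'c': node 1→2
i=5 'b': node 2→1 ·f
i=6 'c': node 1→2
i=7 'c': node 2→3  → match P0@[5:7]
i=8 'a': node 3→4 ·f  → match P1@[8:8]
i=9 'c': node 4→0 ·f
i=10 'b': node 0→1
i=11 'b': node 1→1 ·f
i=12 'c': node 1→2
i=13 'c': node 2→3  → match P0@[11:13]
i=14 'b': node 3→1 ·f
i=15 'c': node 1→2
i=16 'c': node 2→3  → match P0@[14:16]
i=17 'a': node 3→4 ·f  → match P1@[17:17]
i=18 'a': node 4→4 ·f  → match P1@[18:18]
i=19 'a': node 4→4 ·f  → match P1@[19:19]
i=20 'c': node 4→0 ·f
i=21 'c': node 0→0
i=22 'c': node 0→0
i=23 'a': node 0→4  → match P1@[23:23]
i=24 'c': node 4→0 ·f
i=25 'a': node 0→4  → match P1@[25:25]
i=26 'b': node 4→1 ·f
i=27 'a': node 1→4 ·f  → match P1@[27:27]

All matches (sorted): [[2,0],[7,0],[8,1],[13,0],[16,0],[17,1],[18,1],[19,1],[23,1],[25,1],[27,1]]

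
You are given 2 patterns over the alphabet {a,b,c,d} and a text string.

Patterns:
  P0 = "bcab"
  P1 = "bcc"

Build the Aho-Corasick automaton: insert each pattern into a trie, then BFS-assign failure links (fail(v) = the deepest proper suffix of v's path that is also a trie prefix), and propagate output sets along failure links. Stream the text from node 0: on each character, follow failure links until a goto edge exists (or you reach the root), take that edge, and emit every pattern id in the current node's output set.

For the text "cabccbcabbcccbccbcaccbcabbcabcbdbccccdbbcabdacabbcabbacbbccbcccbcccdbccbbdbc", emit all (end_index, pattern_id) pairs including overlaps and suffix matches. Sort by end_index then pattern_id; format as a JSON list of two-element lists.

Build:
Trie (insert patterns):
  n0 'ε': b→1
  n1 'b': c→2
  n2 'bc': a→3 c→5
  n3 'bca': b→4
  n4 'bcab': ·  ←P0
  n5 'bcc': ·  ←P1

Failure links (BFS by depth):
  n1('b'): parent n0 fail=0; on 'b' 0 → fail=0;  out ∅∪∅=∅
  n2('bc'): parent n1 fail=0; on 'c' 0 → fail=0;  out ∅∪∅=∅
  n3('bca'): parent n2 fail=0; on 'a' 0 → fail=0;  out ∅∪∅=∅
  n5('bcc'): parent n2 fail=0; on 'c' 0 → fail=0;  out {1}∪∅={1}
  n4('bcab'): parent n3 fail=0; on 'b' 0 → fail=1;  out {0}∪∅={0}

Scan:
[0] read 'c'  n0⇒n0
[1] read 'a'  n0⇒n0
[2] read 'b'  n0⇒n1
[3] read 'c'  n1⇒n2
[4] read 'c'  n2⇒n5  → match P1@[2:4]
[5] read 'b'  n5⇒n1 ·f
[6] read 'c'  n1⇒n2
[7] read 'a'  n2⇒n3
[8] read 'b'  n3⇒n4  → match P0@[5:8]
[9] read 'b'  n4⇒n1 ·f
[10] read 'c'  n1⇒n2
[11] read 'c'  n2⇒n5  → match P1@[9:11]
[12] read 'c'  n5⇒n0 ·f
[13] read 'b'  n0⇒n1
[14] read 'c'  n1⇒n2
[15] read 'c'  n2⇒n5  → match P1@[13:15]
[16] read 'b'  n5⇒n1 ·f
[17] read 'c'  n1⇒n2
[18] read 'a'  n2⇒n3
[19] read 'c'  n3⇒n0 ·f
[20] read 'c'  n0⇒n0
[21] read 'b'  n0⇒n1
[22] read 'c'  n1⇒n2
[23] read 'a'  n2⇒n3
[24] read 'b'  n3⇒n4  → match P0@[21:24]
[25] read 'b'  n4⇒n1 ·f
[26] read 'c'  n1⇒n2
[27] read 'a'  n2⇒n3
[28] read 'b'  n3⇒n4  → match P0@[25:28]
[29] read 'c'  n4⇒n2 ·f
[30] read 'b'  n2⇒n1 ·f
[31] read 'd'  n1⇒n0 ·f
[32] read 'b'  n0⇒n1
[33] read 'c'  n1⇒n2
[34] read 'c'  n2⇒n5  → match P1@[32:34]
[35] read 'c'  n5⇒n0 ·f
[36] read 'c'  n0⇒n0
[37] read 'd'  n0⇒n0
[38] read 'b'  n0⇒n1
[39] read 'b'  n1⇒n1 ·f
[40] read 'c'  n1⇒n2
[41] read 'a'  n2⇒n3
[42] read 'b'  n3⇒n4  → match P0@[39:42]
[43] read 'd'  n4⇒n0 ·f
[44] read 'a'  n0⇒n0
[45] read 'c'  n0⇒n0
[46] read 'a'  n0⇒n0
[47] read 'b'  n0⇒n1
[48] read 'b'  n1⇒n1 ·f
[49] read 'c'  n1⇒n2
[50] read 'a'  n2⇒n3
[51] read 'b'  n3⇒n4  → match P0@[48:51]
[52] read 'b'  n4⇒n1 ·f
[53] read 'a'  n1⇒n0 ·f
[54] read 'c'  n0⇒n0
[55] read 'b'  n0⇒n1
[56] read 'b'  n1⇒n1 ·f
[57] read 'c'  n1⇒n2
[58] read 'c'  n2⇒n5  → match P1@[56:58]
[59] read 'b'  n5⇒n1 ·f
[60] read 'c'  n1⇒n2
[61] read 'c'  n2⇒n5  → match P1@[59:61]
[62] read 'c'  n5⇒n0 ·f
[63] read 'b'  n0⇒n1
[64] read 'c'  n1⇒n2
[65] read 'c'  n2⇒n5  → match P1@[63:65]
[66] read 'c'  n5⇒n0 ·f
[67] read 'd'  n0⇒n0
[68] read 'b'  n0⇒n1
[69] read 'c'  n1⇒n2
[70] read 'c'  n2⇒n5  → match P1@[68:70]
[71] read 'b'  n5⇒n1 ·f
[72] read 'b'  n1⇒n1 ·f
[73] read 'd'  n1⇒n0 ·f
[74] read 'b'  n0⇒n1
[75] read 'c'  n1⇒n2

Result: [[4,1],[8,0],[11,1],[15,1],[24,0],[28,0],[34,1],[42,0],[51,0],[58,1],[61,1],[65,1],[70,1]]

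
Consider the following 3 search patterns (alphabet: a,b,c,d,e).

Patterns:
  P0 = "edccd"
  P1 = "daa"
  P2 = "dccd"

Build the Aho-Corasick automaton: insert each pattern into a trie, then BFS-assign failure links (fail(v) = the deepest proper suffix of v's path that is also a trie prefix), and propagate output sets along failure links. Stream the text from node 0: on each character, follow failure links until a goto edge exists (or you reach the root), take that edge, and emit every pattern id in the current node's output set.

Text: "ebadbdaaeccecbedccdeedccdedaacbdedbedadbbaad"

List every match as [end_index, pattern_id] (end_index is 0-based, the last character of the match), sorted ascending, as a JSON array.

Construct AC machine:
Trie nodes:
  n0 'ε': d→6 e→1
  n1 'e': d→2
  n2 'ed': c→3
  n3 'edc': c→4
  n4 'edcc': d→5
  n5 'edccd': ·  [P0 ends]
  n6 'd': a→7 c→9
  n7 'da': a→8
  n8 'daa': ·  [P1 ends]
  n9 'dc': c→10
  n10 'dcc': d→11
  n11 'dccd': ·  [P2 ends]

Failure links (BFS by depth):
  fail(1) 'e': from fail(0)=0 chase 'e': 0 ⇒ 0;  out=∅∪out(0)=∅
  fail(6) 'd': from fail(0)=0 chase 'd': 0 ⇒ 0;  out=∅∪out(0)=∅
  fail(2) 'ed': from fail(1)=0 chase 'd': 0 ⇒ 6;  out=∅∪out(6)=∅
  fail(7) 'da': from fail(6)=0 chase 'a': 0 ⇒ 0;  out=∅∪out(0)=∅
  fail(9) 'dc': from fail(6)=0 chase 'c': 0 ⇒ 0;  out=∅∪out(0)=∅
  fail(3) 'edc': from fail(2)=6 chase 'c': 6 ⇒ 9;  out=∅∪out(9)=∅
  fail(8) 'daa': from fail(7)=0 chase 'a': 0 ⇒ 0;  out={1}∪out(0)={1}
  fail(10) 'dcc': from fail(9)=0 chase 'c': 0 ⇒ 0;  out=∅∪out(0)=∅
  fail(4) 'edcc': from fail(3)=9 chase 'c': 9 ⇒ 10;  out=∅∪out(10)=∅
  fail(11) 'dccd': from fail(10)=0 chase 'd': 0 ⇒ 6;  out={2}∪out(6)={2}
  fail(5) 'edccd': from fail(4)=10 chase 'd': 10 ⇒ 11;  out={0}∪out(11)={0,2}

Run:
i=0 'e': node 0→1
i=1 'b': node 1→0 (fail-walked)
i=2 'a': node 0→0
i=3 'd': node 0→6
i=4 'b': node 6→0 (fail-walked)
i=5 'd': node 0→6
i=6 'a': node 6→7
i=7 'a': node 7→8  → match P1@[5:7]
i=8 'e': node 8→1 (fail-walked)
i=9 'c': node 1→0 (fail-walked)
i=10 'c': node 0→0
i=11 'e': node 0→1
i=12 'c': node 1→0 (fail-walked)
i=13 'b': node 0→0
i=14 'e': node 0→1
i=15 'd': node 1→2
i=16 'c': node 2→3
i=17 'c': node 3→4
i=18 'd': node 4→5  → match P0@[14:18],P2@[15:18]
i=19 'e': node 5→1 (fail-walked)
i=20 'e': node 1→1 (fail-walked)
i=21 'd': node 1→2
i=22 'c': node 2→3
i=23 'c': node 3→4
i=24 'd': node 4→5  → match P0@[20:24],P2@[21:24]
i=25 'e': node 5→1 (fail-walked)
i=26 'd': node 1→2
i=27 'a': node 2→7 (fail-walked)
i=28 'a': node 7→8  → match P1@[26:28]
i=29 'c': node 8→0 (fail-walked)
i=30 'b': node 0→0
i=31 'd': node 0→6
i=32 'e': node 6→1 (fail-walked)
i=33 'd': node 1→2
i=34 'b': node 2→0 (fail-walked)
i=35 'e': node 0→1
i=36 'd': node 1→2
i=37 'a': node 2→7 (fail-walked)
i=38 'd': node 7→6 (fail-walked)
i=39 'b': node 6→0 (fail-walked)
i=40 'b': node 0→0
i=41 'a': node 0→0
i=42 'a': node 0→0
i=43 'd': node 0→6

Result: [[7,1],[18,0],[18,2],[24,0],[24,2],[28,1]]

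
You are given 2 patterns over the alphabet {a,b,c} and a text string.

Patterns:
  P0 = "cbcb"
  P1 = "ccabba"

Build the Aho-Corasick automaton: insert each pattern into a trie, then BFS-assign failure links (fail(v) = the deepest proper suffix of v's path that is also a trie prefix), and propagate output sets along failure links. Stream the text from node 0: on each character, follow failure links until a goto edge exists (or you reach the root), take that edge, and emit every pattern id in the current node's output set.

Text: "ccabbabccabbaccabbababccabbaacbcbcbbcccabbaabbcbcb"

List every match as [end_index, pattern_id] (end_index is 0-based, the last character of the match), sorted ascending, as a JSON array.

Construct AC machine:
Trie (insert patterns):
  0='ε' goto c→1
  1='c' goto b→2 c→5
  2='cb' goto c→3
  3='cbc' goto b→4
  4='cbcb' goto ·  ←P0
  5='cc' goto a→6
  6='cca' goto b→7
  7='ccab' goto b→8
  8='ccabb' goto a→9
  9='ccabba' goto ·  ←P1

BFS fail/out derivation:
  fail(1) 'c': from fail(0)=0 chase 'c': 0 ⇒ 0;  out=∅∪out(0)=∅
  fail(2) 'cb': from fail(1)=0 chase 'b': 0 ⇒ 0;  out=∅∪out(0)=∅
  fail(5) 'cc': from fail(1)=0 chase 'c': 0 ⇒ 1;  out=∅∪out(1)=∅
  fail(3) 'cbc': from fail(2)=0 chase 'c': 0 ⇒ 1;  out=∅∪out(1)=∅
  fail(6) 'cca': from fail(5)=1 chase 'a': 1→0 ⇒ 0;  out=∅∪out(0)=∅
  fail(4) 'cbcb': from fail(3)=1 chase 'b': 1 ⇒ 2;  out={0}∪out(2)={0}
  fail(7) 'ccab': from fail(6)=0 chase 'b': 0 ⇒ 0;  out=∅∪out(0)=∅
  fail(8) 'ccabb': from fail(7)=0 chase 'b': 0 ⇒ 0;  out=∅∪out(0)=∅
  fail(9) 'ccabba': from fail(8)=0 chase 'a': 0 ⇒ 0;  out={1}∪out(0)={1}

Text stream:
i=0 'c': node 0→1
i=1 'c': node 1→5
i=2 'a': node 5→6
i=3 'b': node 6→7
i=4 'b': node 7→8
i=5 'a': node 8→9  → match P1@[0:5]
i=6 'b': node 9→0 ·f
i=7 'c': node 0→1
i=8 'c': node 1→5
i=9 'a': node 5→6
i=10 'b': node 6→7
i=11 'b': node 7→8
i=12 'a': node 8→9  → match P1@[7:12]
i=13 'c': node 9→1 ·f
i=14 'c': node 1→5
i=15 'a': node 5→6
i=16 'b': node 6→7
i=17 'b': node 7→8
i=18 'a': node 8→9  → match P1@[13:18]
i=19 'b': node 9→0 ·f
i=20 'a': node 0→0
i=21 'b': node 0→0
i=22 'c': node 0→1
i=23 'c': node 1→5
i=24 'a': node 5→6
i=25 'b': node 6→7
i=26 'b': node 7→8
i=27 'a': node 8→9  → match P1@[22:27]
i=28 'a': node 9→0 ·f
i=29 'c': node 0→1
i=30 'b': node 1→2
i=31 'c': node 2→3
i=32 'b': node 3→4  → match P0@[29:32]
i=33 'c': node 4→3 ·f
i=34 'b': node 3→4  → match P0@[31:34]
i=35 'b': node 4→0 ·f
i=36 'c': node 0→1
i=37 'c': node 1→5
i=38 'c': node 5→5 ·f
i=39 'a': node 5→6
i=40 'b': node 6→7
i=41 'b': node 7→8
i=42 'a': node 8→9  → match P1@[37:42]
i=43 'a': node 9→0 ·f
i=44 'b': node 0→0
i=45 'b': node 0→0
i=46 'c': node 0→1
i=47 'b': node 1→2
i=48 'c': node 2→3
i=49 'b': node 3→4  → match P0@[46:49]

All matches (sorted): [[5,1],[12,1],[18,1],[27,1],[32,0],[34,0],[42,1],[49,0]]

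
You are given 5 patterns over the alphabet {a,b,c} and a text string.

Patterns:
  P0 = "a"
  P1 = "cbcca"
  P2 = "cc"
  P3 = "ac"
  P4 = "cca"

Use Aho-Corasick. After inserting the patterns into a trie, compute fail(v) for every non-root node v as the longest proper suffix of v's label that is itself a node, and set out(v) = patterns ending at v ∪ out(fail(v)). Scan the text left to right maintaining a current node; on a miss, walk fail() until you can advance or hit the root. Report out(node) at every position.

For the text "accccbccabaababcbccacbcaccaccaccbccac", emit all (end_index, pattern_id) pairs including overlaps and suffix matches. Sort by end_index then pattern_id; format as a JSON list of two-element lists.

Build automaton:
Trie nodes:
  0='ε' goto a→1 c→2
  1='a' goto c→8  ←P0
  2='c' goto b→3 c→7
  3='cb' goto c→4
  4='cbc' goto c→5
  5='cbcc' goto a→6
  6='cbcca' goto ·  ←P1
  7='cc' goto a→9  ←P2
  8='ac' goto ·  ←P3
  9='cca' goto ·  ←P4

Failure links (BFS by depth):
  n1('a'): parent n0 fail=0; on 'a' 0 → fail=0;  out {0}∪∅={0}
  n2('c'): parent n0 fail=0; on 'c' 0 → fail=0;  out ∅∪∅=∅
  n3('cb'): parent n2 fail=0; on 'b' 0 → fail=0;  out ∅∪∅=∅
  n7('cc'): parent n2 fail=0; on 'c' 0 → fail=2;  out {2}∪∅={2}
  n8('ac'): parent n1 fail=0; on 'c' 0 → fail=2;  out {3}∪∅={3}
  n4('cbc'): parent n3 fail=0; on 'c' 0 → fail=2;  out ∅∪∅=∅
  n9('cca'): parent n7 fail=2; on 'a' 2→0 → fail=1;  out {4}∪{0}={0,4}
  n5('cbcc'): parent n4 fail=2; on 'c' 2 → fail=7;  out ∅∪{2}={2}
  n6('cbcca'): parent n5 fail=7; on 'a' 7 → fail=9;  out {1}∪{0,4}={0,1,4}

Run:
pos 0 'a': at 1  emit P0@[0:0]
pos 1 'c': at 8  emit P3@[0:1]
pos 2 'c': at 7 ·f  emit P2@[1:2]
pos 3 'c': at 7 ·f  emit P2@[2:3]
pos 4 'c': at 7 ·f  emit P2@[3:4]
pos 5 'b': at 3 ·f
pos 6 'c': at 4
pos 7 'c': at 5  emit P2@[6:7]
pos 8 'a': at 6  emit P0@[8:8],P1@[4:8],P4@[6:8]
pos 9 'b': at 0 ·f
pos 10 'a': at 1  emit P0@[10:10]
pos 11 'a': at 1 ·f  emit P0@[11:11]
pos 12 'b': at 0 ·f
pos 13 'a': at 1  emit P0@[13:13]
pos 14 'b': at 0 ·f
pos 15 'c': at 2
pos 16 'b': at 3
pos 17 'c': at 4
pos 18 'c': at 5  emit P2@[17:18]
pos 19 'a': at 6  emit P0@[19:19],P1@[15:19],P4@[17:19]
pos 20 'c': at 8 ·f  emit P3@[19:20]
pos 21 'b': at 3 ·f
pos 22 'c': at 4
pos 23 'a': at 1 ·f  emit P0@[23:23]
pos 24 'c': at 8  emit P3@[23:24]
pos 25 'c': at 7 ·f  emit P2@[24:25]
pos 26 'a': at 9  emit P0@[26:26],P4@[24:26]
pos 27 'c': at 8 ·f  emit P3@[26:27]
pos 28 'c': at 7 ·f  emit P2@[27:28]
pos 29 'a': at 9  emit P0@[29:29],P4@[27:29]
pos 30 'c': at 8 ·f  emit P3@[29:30]
pos 31 'c': at 7 ·f  emit P2@[30:31]
pos 32 'b': at 3 ·f
pos 33 'c': at 4
pos 34 'c': at 5  emit P2@[33:34]
pos 35 'a': at 6  emit P0@[35:35],P1@[31:35],P4@[33:35]
pos 36 'c': at 8 ·f  emit P3@[35:36]

Matches: [[0,0],[1,3],[2,2],[3,2],[4,2],[7,2],[8,0],[8,1],[8,4],[10,0],[11,0],[13,0],[18,2],[19,0],[19,1],[19,4],[20,3],[23,0],[24,3],[25,2],[26,0],[26,4],[27,3],[28,2],[29,0],[29,4],[30,3],[31,2],[34,2],[35,0],[35,1],[35,4],[36,3]]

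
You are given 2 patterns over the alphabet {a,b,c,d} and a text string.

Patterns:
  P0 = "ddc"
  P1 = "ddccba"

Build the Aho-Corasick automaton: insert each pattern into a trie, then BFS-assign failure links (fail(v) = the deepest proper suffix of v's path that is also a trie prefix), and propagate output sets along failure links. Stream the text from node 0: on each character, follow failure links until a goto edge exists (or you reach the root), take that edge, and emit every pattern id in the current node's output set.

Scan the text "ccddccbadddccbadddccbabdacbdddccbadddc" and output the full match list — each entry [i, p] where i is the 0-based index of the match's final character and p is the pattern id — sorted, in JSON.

Construct AC machine:
Trie (insert patterns):
  0='ε' goto d→1
  1='d' goto d→2
  2='dd' goto c→3
  3='ddc' goto c→4  ←P0
  4='ddcc' goto b→5
  5='ddccb' goto a→6
  6='ddccba' goto ·  ←P1

Failure links (BFS by depth):
  fail(1) 'd': from fail(0)=0 chase 'd': 0 ⇒ 0;  out=∅∪out(0)=∅
  fail(2) 'dd': from fail(1)=0 chase 'd': 0 ⇒ 1;  out=∅∪out(1)=∅
  fail(3) 'ddc': from fail(2)=1 chase 'c': 1→0 ⇒ 0;  out={0}∪out(0)={0}
  fail(4) 'ddcc': from fail(3)=0 chase 'c': 0 ⇒ 0;  out=∅∪out(0)=∅
  fail(5) 'ddccb': from fail(4)=0 chase 'b': 0 ⇒ 0;  out=∅∪out(0)=∅
  fail(6) 'ddccba': from fail(5)=0 chase 'a': 0 ⇒ 0;  out={1}∪out(0)={1}

Run:
i=0 'c': node 0→0
i=1 'c': node 0→0
i=2 'd': node 0→1
i=3 'd': node 1→2
i=4 'c': node 2→3  emit P0@[2:4]
i=5 'c': node 3→4
i=6 'b': node 4→5
i=7 'a': node 5→6  emit P1@[2:7]
i=8 'd': node 6→1 ·f
i=9 'd': node 1→2
i=10 'd': node 2→2 ·f
i=11 'c': node 2→3  emit P0@[9:11]
i=12 'c': node 3→4
i=13 'b': node 4→5
i=14 'a': node 5→6  emit P1@[9:14]
i=15 'd': node 6→1 ·f
i=16 'd': node 1→2
i=17 'd': node 2→2 ·f
i=18 'c': node 2→3  emit P0@[16:18]
i=19 'c': node 3→4
i=20 'b': node 4→5
i=21 'a': node 5→6  emit P1@[16:21]
i=22 'b': node 6→0 ·f
i=23 'd': node 0→1
i=24 'a': node 1→0 ·f
i=25 'c': node 0→0
i=26 'b': node 0→0
i=27 'd': node 0→1
i=28 'd': node 1→2
i=29 'd': node 2→2 ·f
i=30 'c': node 2→3  emit P0@[28:30]
i=31 'c': node 3→4
i=32 'b': node 4→5
i=33 'a': node 5→6  emit P1@[28:33]
i=34 'd': node 6→1 ·f
i=35 'd': node 1→2
i=36 'd': node 2→2 ·f
i=37 'c': node 2→3  emit P0@[35:37]

All matches (sorted): [[4,0],[7,1],[11,0],[14,1],[18,0],[21,1],[30,0],[33,1],[37,0]]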